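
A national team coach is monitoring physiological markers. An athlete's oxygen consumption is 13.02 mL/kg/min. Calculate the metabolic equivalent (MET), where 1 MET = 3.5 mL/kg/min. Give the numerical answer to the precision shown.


MET = VO2 / 3.5
= 13.02 / 3.5
= 3.72 METs

3.72 METs


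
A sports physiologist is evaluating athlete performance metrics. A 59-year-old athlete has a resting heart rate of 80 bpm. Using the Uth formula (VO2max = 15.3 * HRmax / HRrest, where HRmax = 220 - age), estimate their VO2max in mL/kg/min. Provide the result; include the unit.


HRmax = 220 - 59 = 161 bpm
Ratio = HRmax / HRrest = 161 / 80 = 2.0125
VO2max = 15.3 * 2.0125 = 30.79 mL/kg/min

30.79 mL/kg/min


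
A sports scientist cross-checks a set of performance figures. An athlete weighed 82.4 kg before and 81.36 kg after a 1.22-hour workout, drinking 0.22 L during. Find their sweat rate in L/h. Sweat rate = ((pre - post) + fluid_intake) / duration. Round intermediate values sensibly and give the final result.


Body mass change = 1.04 kg
Total sweat loss = 1.04 + 0.22 = 1.26 L
Rate = 1.26 / 1.22 = 1.033 L/h

1.033 L/h


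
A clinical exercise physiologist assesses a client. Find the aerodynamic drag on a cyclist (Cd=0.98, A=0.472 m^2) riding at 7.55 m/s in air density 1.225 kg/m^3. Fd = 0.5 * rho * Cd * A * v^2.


Fd = 0.5 * 1.225 * 0.98 * 0.472 * 7.55^2
= 0.5 * 1.225 * 0.98 * 0.472 * 57.0025
= 16.15 N

16.15 N


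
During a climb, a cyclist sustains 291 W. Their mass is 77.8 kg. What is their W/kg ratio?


Power-to-weight = 291 W / 77.8 kg
= 3.74 W/kg

3.74 W/kg


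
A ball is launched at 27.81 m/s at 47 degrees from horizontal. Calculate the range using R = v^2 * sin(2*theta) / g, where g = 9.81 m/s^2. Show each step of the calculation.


sin(2 * 47) = sin(94) = 0.997564
v^2 = 27.81^2 = 773.3961
R = 773.3961 * 0.997564 / 9.81
= 78.645 m

78.645 m


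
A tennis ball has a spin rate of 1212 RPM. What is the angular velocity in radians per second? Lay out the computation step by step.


Convert RPM to rad/s: multiply by 2*pi and divide by 60
omega = 1212 * 2 * pi / 60
= 126.92 rad/s

126.92 rad/s


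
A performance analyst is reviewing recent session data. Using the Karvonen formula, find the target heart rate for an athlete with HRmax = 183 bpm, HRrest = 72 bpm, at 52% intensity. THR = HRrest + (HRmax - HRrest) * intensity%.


HRR = 183 - 72 = 111
THR = 72 + 111 * 0.52
= 72 + 57.72
= 129.72 bpm

129.72 bpm


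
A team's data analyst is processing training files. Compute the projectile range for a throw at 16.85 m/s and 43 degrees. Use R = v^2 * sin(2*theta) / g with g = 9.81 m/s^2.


Two times the angle = 86 degrees
sin(86) = 0.997564
R = 283.9225 * 0.997564 / 9.81 = 28.872 m

28.872 m


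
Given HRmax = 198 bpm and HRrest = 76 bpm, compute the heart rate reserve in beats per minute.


Heart rate reserve = maximum HR minus resting HR
HRR = 198 - 76 = 122 bpm

122 bpm


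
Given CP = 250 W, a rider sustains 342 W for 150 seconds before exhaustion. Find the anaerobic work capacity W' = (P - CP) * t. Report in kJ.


Excess power = 342 - 250 = 92 W
Work above CP = 92 * 150 = 13800 J
W' = 13.8 kJ

13.8 kJ


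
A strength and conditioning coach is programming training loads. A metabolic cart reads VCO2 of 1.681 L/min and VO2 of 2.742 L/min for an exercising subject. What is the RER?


RER = VCO2 / VO2 = 1.681 / 2.742 = 0.6131

0.6131


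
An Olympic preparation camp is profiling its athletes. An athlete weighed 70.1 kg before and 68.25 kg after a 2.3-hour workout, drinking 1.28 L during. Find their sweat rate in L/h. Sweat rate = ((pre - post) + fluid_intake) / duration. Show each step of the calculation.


Body mass change = 1.85 kg
Total sweat loss = 1.85 + 1.28 = 3.13 L
Rate = 3.13 / 2.3 = 1.361 L/h

1.361 L/h


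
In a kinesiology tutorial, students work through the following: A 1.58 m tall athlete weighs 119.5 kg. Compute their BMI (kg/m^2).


height^2 = 2.4964 m^2
BMI = 119.5 / 2.4964 = 47.87 kg/m^2

47.87 kg/m^2


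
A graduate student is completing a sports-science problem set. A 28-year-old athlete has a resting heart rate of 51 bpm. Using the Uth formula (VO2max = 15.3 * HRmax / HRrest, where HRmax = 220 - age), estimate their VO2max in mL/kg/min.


HRmax = 220 - 28 = 192 bpm
Ratio = HRmax / HRrest = 192 / 51 = 3.7647
VO2max = 15.3 * 3.7647 = 57.6 mL/kg/min

57.6 mL/kg/min


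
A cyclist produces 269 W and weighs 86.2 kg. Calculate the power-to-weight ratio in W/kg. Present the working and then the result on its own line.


P/W = power / mass
= 269 / 86.2
= 3.121 W/kg

3.121 W/kg


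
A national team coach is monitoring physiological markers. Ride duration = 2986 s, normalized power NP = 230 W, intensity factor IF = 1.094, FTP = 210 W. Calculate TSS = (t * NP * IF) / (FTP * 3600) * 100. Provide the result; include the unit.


Numerator = 2986 * 230 * 1.094 = 751337.32
Denominator = 210 * 3600 = 756000
TSS = 751337.32 / 756000 * 100
= 99.38

99.38 TSS


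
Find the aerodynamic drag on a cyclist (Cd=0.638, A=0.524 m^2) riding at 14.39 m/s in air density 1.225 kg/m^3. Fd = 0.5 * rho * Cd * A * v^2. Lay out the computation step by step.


Fd = 0.5 * 1.225 * 0.638 * 0.524 * 14.39^2
= 0.5 * 1.225 * 0.638 * 0.524 * 207.0721
= 42.401 N

42.401 N


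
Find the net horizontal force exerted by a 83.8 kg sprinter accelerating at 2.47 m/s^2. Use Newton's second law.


Newton's second law: F = m * a
F = 83.8 * 2.47 = 206.99 N

206.99 N


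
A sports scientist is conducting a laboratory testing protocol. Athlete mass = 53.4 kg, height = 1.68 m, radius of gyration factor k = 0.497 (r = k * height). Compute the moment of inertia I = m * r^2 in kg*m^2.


r = k * height = 0.497 * 1.68 = 0.83496 m
r^2 = 0.83496^2 = 0.697158
I = 53.4 * 0.697158 = 37.228 kg*m^2

37.228 kg*m^2


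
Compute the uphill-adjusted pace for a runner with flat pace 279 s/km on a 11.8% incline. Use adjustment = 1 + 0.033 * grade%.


Adjustment factor = 1 + 0.033 * 11.8 = 1.3894
Grade-adjusted pace = 279 * 1.3894 = 387.64 s/km

387.64 s/km


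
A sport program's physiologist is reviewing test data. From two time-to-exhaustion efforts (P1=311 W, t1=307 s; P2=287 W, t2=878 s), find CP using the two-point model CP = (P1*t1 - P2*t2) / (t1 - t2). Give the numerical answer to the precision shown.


Work in trial 1 = 95477 J
Work in trial 2 = 251986 J
Delta work = -156509 J
Delta time = -571 s
CP = -156509 / -571 = 274.1 W

274.1 W


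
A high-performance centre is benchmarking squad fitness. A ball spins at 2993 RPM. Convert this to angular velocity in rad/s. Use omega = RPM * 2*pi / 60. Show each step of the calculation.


omega = 2993 * 2 * pi / 60
= 2993 * 6.28318531 / 60
= 18805.574 / 60
= 313.426 rad/s

313.426 rad/s


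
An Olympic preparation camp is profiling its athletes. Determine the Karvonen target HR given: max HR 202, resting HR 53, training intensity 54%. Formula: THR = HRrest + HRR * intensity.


HRR = HRmax - HRrest = 202 - 53 = 149
THR = 53 + 149 * 0.54
= 133.46 bpm

133.46 bpm


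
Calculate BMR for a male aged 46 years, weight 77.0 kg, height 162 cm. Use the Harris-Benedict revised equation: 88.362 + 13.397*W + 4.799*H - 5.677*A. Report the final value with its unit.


Substituting values:
W term = 13.397 * 77.0 = 1031.569
H term = 4.799 * 162 = 777.438
A term = 5.677 * 46 = 261.142
BMR = 1636.23 kcal/day

1636.23 kcal/day


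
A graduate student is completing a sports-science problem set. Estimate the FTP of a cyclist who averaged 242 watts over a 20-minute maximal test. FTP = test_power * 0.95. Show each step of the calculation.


FTP = 242 * 0.95 = 229.9 W

229.9 W


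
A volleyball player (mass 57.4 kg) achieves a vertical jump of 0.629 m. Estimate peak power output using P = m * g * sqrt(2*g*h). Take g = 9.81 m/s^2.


2 * g * h = 2 * 9.81 * 0.629 = 12.34098
sqrt(12.34098) = 3.512973 m/s
P = 57.4 * 9.81 * 3.512973 = 1978.13 W

1978.13 W


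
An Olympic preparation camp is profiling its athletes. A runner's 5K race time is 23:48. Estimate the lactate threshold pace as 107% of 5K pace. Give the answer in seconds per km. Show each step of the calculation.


Total race time = 23*60 + 48 = 1428 seconds
5K pace = 1428 / 5 = 285.6 sec/km
LT pace = 285.6 * 1.07 = 305.59 sec/km

305.59 s/km


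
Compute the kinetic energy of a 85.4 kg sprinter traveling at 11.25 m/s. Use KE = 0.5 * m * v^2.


Velocity squared = 126.5625
KE = 0.5 * 85.4 * 126.5625 = 5404.22 J

5404.22 J


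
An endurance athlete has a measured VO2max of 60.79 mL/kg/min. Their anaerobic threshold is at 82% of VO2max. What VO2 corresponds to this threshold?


Anaerobic threshold VO2 = VO2max * 82%
= 60.79 * 0.82
= 49.85 mL/kg/min

49.85 mL/kg/min


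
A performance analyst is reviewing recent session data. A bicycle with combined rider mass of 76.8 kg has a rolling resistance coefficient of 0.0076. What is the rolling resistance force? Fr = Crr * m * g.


Fr = 0.0076 * 76.8 * 9.81
= 0.58368 * 9.81
= 5.726 N

5.726 N


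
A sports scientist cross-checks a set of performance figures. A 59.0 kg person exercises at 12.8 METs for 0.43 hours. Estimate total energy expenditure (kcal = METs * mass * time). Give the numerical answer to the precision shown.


Energy = METs * mass(kg) * time(h)
= 12.8 * 59.0 * 0.43
= 324.74 kcal

324.74 kcal


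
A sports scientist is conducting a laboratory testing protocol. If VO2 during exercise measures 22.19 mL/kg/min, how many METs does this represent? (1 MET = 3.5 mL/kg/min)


METs = VO2 / 3.5 = 22.19 / 3.5 = 6.34

6.34 METs


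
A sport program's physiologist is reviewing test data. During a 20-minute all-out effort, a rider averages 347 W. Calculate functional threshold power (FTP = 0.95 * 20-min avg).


FTP = 0.95 * 347
= 329.65 W

329.65 W


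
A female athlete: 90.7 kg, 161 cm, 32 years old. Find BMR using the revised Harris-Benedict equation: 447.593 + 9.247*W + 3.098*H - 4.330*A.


Intercept = 447.593
Weight contribution = 9.247 * 90.7 = 838.7029
Height contribution = 3.098 * 161 = 498.778
Age contribution = 4.33 * 32 = 138.56
BMR = 447.593 + 838.7029 + 498.778 - 138.56
= 1646.51 kcal/day

1646.51 kcal/day


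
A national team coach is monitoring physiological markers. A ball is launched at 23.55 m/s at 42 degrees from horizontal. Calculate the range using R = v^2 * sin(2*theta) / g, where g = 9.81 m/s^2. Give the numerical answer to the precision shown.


sin(2 * 42) = sin(84) = 0.994522
v^2 = 23.55^2 = 554.6025
R = 554.6025 * 0.994522 / 9.81
= 56.225 m

56.225 m


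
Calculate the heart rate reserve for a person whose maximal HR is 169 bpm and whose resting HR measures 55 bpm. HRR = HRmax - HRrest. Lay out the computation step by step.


HRmax = 169 bpm
HRrest = 55 bpm
HRR = 169 - 55 = 114 bpm

114 bpm


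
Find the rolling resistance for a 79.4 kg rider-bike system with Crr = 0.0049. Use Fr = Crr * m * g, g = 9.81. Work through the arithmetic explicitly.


m * g = 79.4 * 9.81 = 778.914 N
Fr = 0.0049 * 778.914 = 3.817 N

3.817 N


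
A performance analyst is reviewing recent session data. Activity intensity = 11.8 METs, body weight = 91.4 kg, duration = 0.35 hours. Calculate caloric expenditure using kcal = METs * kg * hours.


kcal = 11.8 * 91.4 * 0.35
= 1078.52 * 0.35
= 377.48 kcal

377.48 kcal


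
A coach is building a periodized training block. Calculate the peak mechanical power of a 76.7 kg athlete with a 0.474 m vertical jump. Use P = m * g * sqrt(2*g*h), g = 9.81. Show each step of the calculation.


First, sqrt(2gh) = sqrt(2 * 9.81 * 0.474)
= sqrt(9.29988) = 3.04957 m/s
Power = 76.7 * 9.81 * 3.04957 = 2294.58 W

2294.58 W


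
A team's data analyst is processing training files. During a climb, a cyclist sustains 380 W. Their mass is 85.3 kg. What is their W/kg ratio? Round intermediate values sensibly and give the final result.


Power-to-weight = 380 W / 85.3 kg
= 4.455 W/kg

4.455 W/kg


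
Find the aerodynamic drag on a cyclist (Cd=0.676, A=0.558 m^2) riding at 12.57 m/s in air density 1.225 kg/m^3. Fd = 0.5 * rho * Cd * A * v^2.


Fd = 0.5 * 1.225 * 0.676 * 0.558 * 12.57^2
= 0.5 * 1.225 * 0.676 * 0.558 * 158.0049
= 36.505 N

36.505 N


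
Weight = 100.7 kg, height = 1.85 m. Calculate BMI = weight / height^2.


height^2 = 1.85^2 = 3.4225
BMI = 100.7 / 3.4225 = 29.42 kg/m^2

29.42 kg/m^2


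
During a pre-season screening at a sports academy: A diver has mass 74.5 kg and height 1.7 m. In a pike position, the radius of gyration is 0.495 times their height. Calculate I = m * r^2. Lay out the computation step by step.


r = 0.495 * 1.7 = 0.8415 m
I = m * r^2 = 74.5 * 0.708122 = 52.755 kg*m^2

52.755 kg*m^2


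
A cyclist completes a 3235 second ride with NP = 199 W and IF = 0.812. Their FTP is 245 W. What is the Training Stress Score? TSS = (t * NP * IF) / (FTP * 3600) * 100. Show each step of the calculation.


t * NP * IF = 3235 * 199 * 0.812 = 522737.18
FTP * 3600 = 882000
TSS = (522737.18 / 882000) * 100 = 59.27

59.27 TSS


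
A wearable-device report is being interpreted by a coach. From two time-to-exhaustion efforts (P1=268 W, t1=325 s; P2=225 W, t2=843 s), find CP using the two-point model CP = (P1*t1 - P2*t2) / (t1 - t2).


Work in trial 1 = 87100 J
Work in trial 2 = 189675 J
Delta work = -102575 J
Delta time = -518 s
CP = -102575 / -518 = 198.02 W

198.02 W


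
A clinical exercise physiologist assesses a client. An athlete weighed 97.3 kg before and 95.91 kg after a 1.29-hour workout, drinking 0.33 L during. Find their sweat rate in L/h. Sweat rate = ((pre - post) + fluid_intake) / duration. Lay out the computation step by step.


Body mass change = 1.39 kg
Total sweat loss = 1.39 + 0.33 = 1.72 L
Rate = 1.72 / 1.29 = 1.333 L/h

1.333 L/h


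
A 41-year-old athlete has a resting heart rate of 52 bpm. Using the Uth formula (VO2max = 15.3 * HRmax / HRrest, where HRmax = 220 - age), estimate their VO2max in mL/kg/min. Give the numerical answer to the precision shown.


HRmax = 220 - 41 = 179 bpm
Ratio = HRmax / HRrest = 179 / 52 = 3.4423
VO2max = 15.3 * 3.4423 = 52.67 mL/kg/min

52.67 mL/kg/min


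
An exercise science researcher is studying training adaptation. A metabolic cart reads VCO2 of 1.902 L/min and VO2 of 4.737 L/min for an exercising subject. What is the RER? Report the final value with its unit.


RER = VCO2 / VO2 = 1.902 / 4.737 = 0.4015

0.4015


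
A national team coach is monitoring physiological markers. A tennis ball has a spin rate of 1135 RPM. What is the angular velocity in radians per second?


Convert RPM to rad/s: multiply by 2*pi and divide by 60
omega = 1135 * 2 * pi / 60
= 118.857 rad/s

118.857 rad/s


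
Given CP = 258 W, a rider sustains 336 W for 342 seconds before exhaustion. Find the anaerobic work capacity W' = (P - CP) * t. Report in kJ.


Excess power = 336 - 258 = 78 W
Work above CP = 78 * 342 = 26676 J
W' = 26.676 kJ

26.676 kJ


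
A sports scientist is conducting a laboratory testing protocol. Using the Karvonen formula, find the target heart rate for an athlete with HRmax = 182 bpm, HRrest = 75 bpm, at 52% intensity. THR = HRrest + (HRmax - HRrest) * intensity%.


HRR = 182 - 75 = 107
THR = 75 + 107 * 0.52
= 75 + 55.64
= 130.64 bpm

130.64 bpm


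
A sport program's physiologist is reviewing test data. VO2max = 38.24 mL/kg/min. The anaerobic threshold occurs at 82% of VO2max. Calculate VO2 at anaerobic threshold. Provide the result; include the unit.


AT fraction = 82 / 100 = 0.82
AT VO2 = 38.24 * 0.82
= 31.36 mL/kg/min

31.36 mL/kg/min


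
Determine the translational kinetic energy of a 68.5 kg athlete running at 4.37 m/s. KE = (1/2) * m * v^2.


KE = 0.5 * m * v^2
= 0.5 * 68.5 * 4.37^2
= 0.5 * 68.5 * 19.0969
= 654.07 J

654.07 J


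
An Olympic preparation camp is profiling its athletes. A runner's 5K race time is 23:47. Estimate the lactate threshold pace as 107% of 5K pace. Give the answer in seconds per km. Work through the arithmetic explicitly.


Total race time = 23*60 + 47 = 1427 seconds
5K pace = 1427 / 5 = 285.4 sec/km
LT pace = 285.4 * 1.07 = 305.38 sec/km

305.38 s/km


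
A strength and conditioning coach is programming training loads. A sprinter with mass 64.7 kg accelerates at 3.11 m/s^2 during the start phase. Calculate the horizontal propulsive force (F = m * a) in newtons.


F = m * a
= 64.7 * 3.11
= 201.22 N

201.22 N


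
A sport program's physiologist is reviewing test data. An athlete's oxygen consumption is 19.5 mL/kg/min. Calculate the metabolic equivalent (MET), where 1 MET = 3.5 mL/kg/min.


MET = VO2 / 3.5
= 19.5 / 3.5
= 5.57 METs

5.57 METs


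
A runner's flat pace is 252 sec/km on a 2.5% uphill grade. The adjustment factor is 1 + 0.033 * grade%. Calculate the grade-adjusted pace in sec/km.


Factor = 1 + 0.033 * 2.5 = 1.0825
Adjusted pace = 252 * 1.0825
= 272.79 sec/km

272.79 s/km


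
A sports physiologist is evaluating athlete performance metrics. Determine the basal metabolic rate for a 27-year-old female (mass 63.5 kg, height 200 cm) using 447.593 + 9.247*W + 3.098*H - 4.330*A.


BMR = 447.593 + 9.247*63.5 + 3.098*200 - 4.330*27
= 1537.47 kcal/day

1537.47 kcal/day


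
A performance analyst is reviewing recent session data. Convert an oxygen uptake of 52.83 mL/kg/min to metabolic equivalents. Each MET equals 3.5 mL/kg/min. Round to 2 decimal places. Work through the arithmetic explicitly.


One MET = 3.5 mL/kg/min
Number of METs = 52.83 / 3.5
= 15.09 METs

15.09 METs


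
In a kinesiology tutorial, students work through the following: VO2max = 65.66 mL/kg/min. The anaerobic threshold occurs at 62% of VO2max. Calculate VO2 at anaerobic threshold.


AT fraction = 62 / 100 = 0.62
AT VO2 = 65.66 * 0.62
= 40.71 mL/kg/min

40.71 mL/kg/min


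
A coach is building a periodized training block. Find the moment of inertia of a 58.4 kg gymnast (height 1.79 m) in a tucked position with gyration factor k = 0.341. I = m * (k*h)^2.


Radius of gyration = 0.341 * 1.79 = 0.61039 m
I = 58.4 * 0.61039^2
= 58.4 * 0.372576
= 21.758 kg*m^2

21.758 kg*m^2


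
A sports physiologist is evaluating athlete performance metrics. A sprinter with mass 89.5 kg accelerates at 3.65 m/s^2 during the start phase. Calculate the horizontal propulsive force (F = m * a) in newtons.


F = m * a
= 89.5 * 3.65
= 326.68 N

326.68 N


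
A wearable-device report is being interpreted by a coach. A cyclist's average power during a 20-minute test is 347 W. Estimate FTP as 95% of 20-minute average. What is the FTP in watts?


FTP = 20-min power * 0.95
= 347 * 0.95
= 329.65 W

329.65 W


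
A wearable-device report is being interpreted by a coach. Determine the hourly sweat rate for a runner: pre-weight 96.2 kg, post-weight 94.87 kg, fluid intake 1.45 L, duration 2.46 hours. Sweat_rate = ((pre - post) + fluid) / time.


Mass lost = 96.2 - 94.87 = 1.33 kg
Add fluid consumed: 1.33 + 1.45 = 2.78 L total sweat
Sweat rate = 2.78 / 2.46 = 1.13 L/h

1.13 L/h


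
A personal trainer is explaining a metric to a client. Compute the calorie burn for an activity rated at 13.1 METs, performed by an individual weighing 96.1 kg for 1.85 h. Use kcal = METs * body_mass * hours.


Product of METs and mass = 13.1 * 96.1 = 1258.91
Total kcal = 1258.91 * 1.85 = 2328.98 kcal

2328.98 kcal


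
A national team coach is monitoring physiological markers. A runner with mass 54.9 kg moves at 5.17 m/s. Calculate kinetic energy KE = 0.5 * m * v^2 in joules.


v^2 = 5.17^2 = 26.7289
KE = 0.5 * 54.9 * 26.7289
= 733.71 J

733.71 J


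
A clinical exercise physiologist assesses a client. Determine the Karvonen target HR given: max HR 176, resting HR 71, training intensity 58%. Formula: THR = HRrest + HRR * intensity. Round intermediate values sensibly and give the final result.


HRR = HRmax - HRrest = 176 - 71 = 105
THR = 71 + 105 * 0.58
= 131.9 bpm

131.9 bpm


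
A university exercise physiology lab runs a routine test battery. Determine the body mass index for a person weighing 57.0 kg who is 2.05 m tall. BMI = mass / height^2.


BMI = mass / height^2
= 57.0 / 2.05^2
= 57.0 / 4.2025
= 13.56 kg/m^2

13.56 kg/m^2


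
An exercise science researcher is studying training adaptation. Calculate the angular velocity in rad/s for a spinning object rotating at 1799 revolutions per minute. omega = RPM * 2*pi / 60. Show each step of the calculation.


omega = RPM * 2*pi / 60
= 1799 * 6.28318531 / 60
= 188.391 rad/s

188.391 rad/s


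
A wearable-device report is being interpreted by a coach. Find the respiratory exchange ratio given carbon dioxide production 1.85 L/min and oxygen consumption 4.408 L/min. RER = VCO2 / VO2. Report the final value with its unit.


VCO2 = 1.85 L/min
VO2 = 4.408 L/min
RER = 1.85 / 4.408 = 0.4197

0.4197


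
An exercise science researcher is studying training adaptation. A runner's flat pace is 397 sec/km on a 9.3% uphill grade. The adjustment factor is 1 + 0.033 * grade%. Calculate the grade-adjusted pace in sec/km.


Factor = 1 + 0.033 * 9.3 = 1.3069
Adjusted pace = 397 * 1.3069
= 518.84 sec/km

518.84 s/km


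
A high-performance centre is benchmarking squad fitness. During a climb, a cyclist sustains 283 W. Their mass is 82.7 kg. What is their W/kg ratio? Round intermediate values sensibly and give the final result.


Power-to-weight = 283 W / 82.7 kg
= 3.422 W/kg

3.422 W/kg


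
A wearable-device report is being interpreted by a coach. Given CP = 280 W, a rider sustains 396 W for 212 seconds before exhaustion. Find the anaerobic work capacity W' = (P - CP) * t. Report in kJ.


Excess power = 396 - 280 = 116 W
Work above CP = 116 * 212 = 24592 J
W' = 24.592 kJ

24.592 kJ


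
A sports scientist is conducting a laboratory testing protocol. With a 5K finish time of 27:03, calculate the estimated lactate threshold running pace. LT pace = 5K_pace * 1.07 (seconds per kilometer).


Race duration = 1623 s for 5 km
Average pace = 1623 / 5 = 324.6 s/km
LT pace = 324.6 * 1.07
= 347.32 s/km

347.32 s/km


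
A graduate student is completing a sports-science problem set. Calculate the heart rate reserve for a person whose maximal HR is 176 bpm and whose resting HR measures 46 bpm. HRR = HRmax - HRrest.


HRmax = 176 bpm
HRrest = 46 bpm
HRR = 176 - 46 = 130 bpm

130 bpm


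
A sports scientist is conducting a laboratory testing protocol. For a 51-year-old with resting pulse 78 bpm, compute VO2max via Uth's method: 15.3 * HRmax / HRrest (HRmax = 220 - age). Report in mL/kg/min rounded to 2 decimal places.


Step 1: HRmax = 220 - 51 = 169 bpm
Step 2: Ratio = 169 / 78 = 2.1667
Step 3: VO2max = 15.3 * 2.1667 = 33.15 mL/kg/min

33.15 mL/kg/min


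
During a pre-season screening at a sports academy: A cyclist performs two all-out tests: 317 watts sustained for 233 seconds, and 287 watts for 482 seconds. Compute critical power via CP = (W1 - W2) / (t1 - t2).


W1 = P1 * t1 = 317 * 233 = 73861 J
W2 = P2 * t2 = 287 * 482 = 138334 J
CP = (73861 - 138334) / (233 - 482)
= 258.93 W

258.93 W


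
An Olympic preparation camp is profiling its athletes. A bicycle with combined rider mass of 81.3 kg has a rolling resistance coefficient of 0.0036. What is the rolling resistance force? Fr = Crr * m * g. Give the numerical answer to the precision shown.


Fr = 0.0036 * 81.3 * 9.81
= 0.29268 * 9.81
= 2.871 N

2.871 N


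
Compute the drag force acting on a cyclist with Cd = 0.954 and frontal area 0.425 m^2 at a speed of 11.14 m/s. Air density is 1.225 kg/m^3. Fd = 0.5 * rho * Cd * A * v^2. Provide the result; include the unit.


Step 1: v^2 = 124.0996
Step 2: Fd = 0.5 * 1.225 * 0.954 * 0.425 * 124.0996
= 30.819 N

30.819 N


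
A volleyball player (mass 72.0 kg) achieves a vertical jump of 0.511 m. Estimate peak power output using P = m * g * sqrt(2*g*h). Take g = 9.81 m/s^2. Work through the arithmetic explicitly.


2 * g * h = 2 * 9.81 * 0.511 = 10.02582
sqrt(10.02582) = 3.166358 m/s
P = 72.0 * 9.81 * 3.166358 = 2236.46 W

2236.46 W


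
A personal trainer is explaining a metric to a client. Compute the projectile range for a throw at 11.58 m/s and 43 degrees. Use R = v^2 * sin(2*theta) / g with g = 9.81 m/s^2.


Two times the angle = 86 degrees
sin(86) = 0.997564
R = 134.0964 * 0.997564 / 9.81 = 13.636 m

13.636 m


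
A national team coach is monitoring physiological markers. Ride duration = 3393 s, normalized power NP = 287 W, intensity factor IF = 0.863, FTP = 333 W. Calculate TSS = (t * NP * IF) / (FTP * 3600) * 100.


Numerator = 3393 * 287 * 0.863 = 840381.633
Denominator = 333 * 3600 = 1198800
TSS = 840381.633 / 1198800 * 100
= 70.1

70.1 TSS


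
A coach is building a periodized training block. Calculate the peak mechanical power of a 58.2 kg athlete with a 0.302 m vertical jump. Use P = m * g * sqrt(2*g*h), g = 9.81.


First, sqrt(2gh) = sqrt(2 * 9.81 * 0.302)
= sqrt(5.92524) = 2.434182 m/s
Power = 58.2 * 9.81 * 2.434182 = 1389.78 W

1389.78 W


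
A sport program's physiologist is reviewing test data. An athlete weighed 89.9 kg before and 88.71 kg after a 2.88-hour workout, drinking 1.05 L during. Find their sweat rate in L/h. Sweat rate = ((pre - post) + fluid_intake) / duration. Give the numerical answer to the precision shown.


Body mass change = 1.19 kg
Total sweat loss = 1.19 + 1.05 = 2.24 L
Rate = 2.24 / 2.88 = 0.778 L/h

0.778 L/h


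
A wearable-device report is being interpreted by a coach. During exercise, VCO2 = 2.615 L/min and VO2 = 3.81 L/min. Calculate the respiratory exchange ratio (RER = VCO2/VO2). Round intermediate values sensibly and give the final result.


RER = VCO2 / VO2
= 2.615 / 3.81
= 0.6864

0.6864


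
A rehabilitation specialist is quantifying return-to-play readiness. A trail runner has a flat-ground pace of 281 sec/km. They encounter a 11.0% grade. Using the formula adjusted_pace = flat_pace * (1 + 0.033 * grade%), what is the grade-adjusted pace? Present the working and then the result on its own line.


Grade factor = 1 + 0.033 * 11.0 = 1.363
Adjusted = 281 * 1.363 = 383.0 sec/km

383.0 s/km


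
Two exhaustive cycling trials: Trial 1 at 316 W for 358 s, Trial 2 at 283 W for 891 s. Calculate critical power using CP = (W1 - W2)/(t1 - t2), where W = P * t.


W1 = 316 * 358 = 113128 J
W2 = 283 * 891 = 252153 J
CP = (113128 - 252153) / (358 - 891)
= -139025 / -533
= 260.83 W

260.83 W


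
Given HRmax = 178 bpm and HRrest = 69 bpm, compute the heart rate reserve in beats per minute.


Heart rate reserve = maximum HR minus resting HR
HRR = 178 - 69 = 109 bpm

109 bpm


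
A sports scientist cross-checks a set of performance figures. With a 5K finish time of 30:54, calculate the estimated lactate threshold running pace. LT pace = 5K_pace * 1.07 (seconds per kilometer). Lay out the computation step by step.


Race duration = 1854 s for 5 km
Average pace = 1854 / 5 = 370.8 s/km
LT pace = 370.8 * 1.07
= 396.76 s/km

396.76 s/km


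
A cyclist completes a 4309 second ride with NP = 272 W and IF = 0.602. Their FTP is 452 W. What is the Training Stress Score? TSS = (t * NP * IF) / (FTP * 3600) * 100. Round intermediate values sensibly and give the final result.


t * NP * IF = 4309 * 272 * 0.602 = 705572.896
FTP * 3600 = 1627200
TSS = (705572.896 / 1627200) * 100 = 43.36

43.36 TSS


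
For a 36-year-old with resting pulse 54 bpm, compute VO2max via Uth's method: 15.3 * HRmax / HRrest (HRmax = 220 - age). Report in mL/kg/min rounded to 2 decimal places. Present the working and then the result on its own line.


Step 1: HRmax = 220 - 36 = 184 bpm
Step 2: Ratio = 184 / 54 = 3.4074
Step 3: VO2max = 15.3 * 3.4074 = 52.13 mL/kg/min

52.13 mL/kg/min


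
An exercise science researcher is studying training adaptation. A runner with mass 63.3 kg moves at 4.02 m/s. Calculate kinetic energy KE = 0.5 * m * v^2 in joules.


v^2 = 4.02^2 = 16.1604
KE = 0.5 * 63.3 * 16.1604
= 511.48 J

511.48 J


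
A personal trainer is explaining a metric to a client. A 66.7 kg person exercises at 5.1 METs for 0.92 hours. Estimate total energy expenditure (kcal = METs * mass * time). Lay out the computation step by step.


Energy = METs * mass(kg) * time(h)
= 5.1 * 66.7 * 0.92
= 312.96 kcal

312.96 kcal


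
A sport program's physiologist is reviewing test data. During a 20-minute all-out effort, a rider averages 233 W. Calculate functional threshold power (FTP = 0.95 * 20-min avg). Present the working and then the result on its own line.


FTP = 0.95 * 233
= 221.35 W

221.35 W


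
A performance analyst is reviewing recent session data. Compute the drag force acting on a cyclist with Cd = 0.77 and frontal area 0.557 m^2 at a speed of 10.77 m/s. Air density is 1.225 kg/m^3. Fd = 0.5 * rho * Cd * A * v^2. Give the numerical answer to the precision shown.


Step 1: v^2 = 115.9929
Step 2: Fd = 0.5 * 1.225 * 0.77 * 0.557 * 115.9929
= 30.471 N

30.471 N


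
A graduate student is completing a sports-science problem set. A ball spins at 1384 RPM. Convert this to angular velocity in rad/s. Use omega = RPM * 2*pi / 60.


omega = 1384 * 2 * pi / 60
= 1384 * 6.28318531 / 60
= 8695.928 / 60
= 144.932 rad/s

144.932 rad/s


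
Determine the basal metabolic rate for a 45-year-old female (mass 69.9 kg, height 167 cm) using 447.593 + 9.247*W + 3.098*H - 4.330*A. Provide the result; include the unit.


BMR = 447.593 + 9.247*69.9 + 3.098*167 - 4.330*45
= 1416.47 kcal/day

1416.47 kcal/day


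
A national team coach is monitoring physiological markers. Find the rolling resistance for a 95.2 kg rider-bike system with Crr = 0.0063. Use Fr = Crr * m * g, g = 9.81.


m * g = 95.2 * 9.81 = 933.912 N
Fr = 0.0063 * 933.912 = 5.884 N

5.884 N


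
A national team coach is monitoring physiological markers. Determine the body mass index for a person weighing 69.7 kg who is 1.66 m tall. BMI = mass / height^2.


BMI = mass / height^2
= 69.7 / 1.66^2
= 69.7 / 2.7556
= 25.29 kg/m^2

25.29 kg/m^2


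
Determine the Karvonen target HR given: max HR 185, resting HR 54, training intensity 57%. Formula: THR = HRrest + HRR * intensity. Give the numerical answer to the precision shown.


HRR = HRmax - HRrest = 185 - 54 = 131
THR = 54 + 131 * 0.57
= 128.67 bpm

128.67 bpm


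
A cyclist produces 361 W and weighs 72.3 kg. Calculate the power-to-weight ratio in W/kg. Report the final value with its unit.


P/W = power / mass
= 361 / 72.3
= 4.993 W/kg

4.993 W/kg


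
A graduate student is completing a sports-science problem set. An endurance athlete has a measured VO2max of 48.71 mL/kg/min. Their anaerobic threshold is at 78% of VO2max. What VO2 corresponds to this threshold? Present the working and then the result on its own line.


Anaerobic threshold VO2 = VO2max * 78%
= 48.71 * 0.78
= 37.99 mL/kg/min

37.99 mL/kg/min


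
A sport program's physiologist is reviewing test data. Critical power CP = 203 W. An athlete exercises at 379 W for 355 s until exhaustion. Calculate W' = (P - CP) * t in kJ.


P - CP = 379 - 203 = 176 W
W' = 176 * 355 = 62480 J
= 62480 / 1000 = 62.48 kJ

62.48 kJ


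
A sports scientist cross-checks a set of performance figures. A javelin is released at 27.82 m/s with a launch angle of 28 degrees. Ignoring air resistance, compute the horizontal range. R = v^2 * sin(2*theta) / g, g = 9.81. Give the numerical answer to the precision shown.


Launch speed squared = 773.9524
sin(2 * 28 deg) = 0.829038
Range = 773.9524 * 0.829038 / 9.81
= 65.406 m

65.406 m


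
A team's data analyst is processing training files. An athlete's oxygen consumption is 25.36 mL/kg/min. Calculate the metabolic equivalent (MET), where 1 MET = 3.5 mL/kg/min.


MET = VO2 / 3.5
= 25.36 / 3.5
= 7.25 METs

7.25 METs


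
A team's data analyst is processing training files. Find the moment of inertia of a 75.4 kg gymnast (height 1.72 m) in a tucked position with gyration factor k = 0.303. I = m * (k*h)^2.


Radius of gyration = 0.303 * 1.72 = 0.52116 m
I = 75.4 * 0.52116^2
= 75.4 * 0.271608
= 20.479 kg*m^2

20.479 kg*m^2


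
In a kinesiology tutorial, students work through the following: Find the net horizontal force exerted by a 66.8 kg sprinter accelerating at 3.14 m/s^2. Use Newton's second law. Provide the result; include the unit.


Newton's second law: F = m * a
F = 66.8 * 3.14 = 209.75 N

209.75 N


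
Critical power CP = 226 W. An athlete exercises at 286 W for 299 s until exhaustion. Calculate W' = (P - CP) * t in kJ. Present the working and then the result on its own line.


P - CP = 286 - 226 = 60 W
W' = 60 * 299 = 17940 J
= 17940 / 1000 = 17.94 kJ

17.94 kJ


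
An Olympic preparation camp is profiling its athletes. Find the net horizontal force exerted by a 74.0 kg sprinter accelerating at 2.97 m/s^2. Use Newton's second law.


Newton's second law: F = m * a
F = 74.0 * 2.97 = 219.78 N

219.78 N


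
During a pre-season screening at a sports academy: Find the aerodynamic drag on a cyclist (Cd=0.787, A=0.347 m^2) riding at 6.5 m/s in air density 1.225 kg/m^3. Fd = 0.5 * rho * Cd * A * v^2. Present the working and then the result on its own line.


Fd = 0.5 * 1.225 * 0.787 * 0.347 * 6.5^2
= 0.5 * 1.225 * 0.787 * 0.347 * 42.25
= 7.067 N

7.067 N


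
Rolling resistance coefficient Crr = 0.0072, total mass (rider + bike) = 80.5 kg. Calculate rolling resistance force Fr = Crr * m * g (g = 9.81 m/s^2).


Fr = Crr * m * g
= 0.0072 * 80.5 * 9.81
= 5.686 N

5.686 N


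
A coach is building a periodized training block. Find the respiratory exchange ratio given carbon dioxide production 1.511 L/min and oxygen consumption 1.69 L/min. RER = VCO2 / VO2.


VCO2 = 1.511 L/min
VO2 = 1.69 L/min
RER = 1.511 / 1.69 = 0.8941

0.8941


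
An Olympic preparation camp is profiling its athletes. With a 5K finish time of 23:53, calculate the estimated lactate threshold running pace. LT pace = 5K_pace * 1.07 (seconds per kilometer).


Race duration = 1433 s for 5 km
Average pace = 1433 / 5 = 286.6 s/km
LT pace = 286.6 * 1.07
= 306.66 s/km

306.66 s/km


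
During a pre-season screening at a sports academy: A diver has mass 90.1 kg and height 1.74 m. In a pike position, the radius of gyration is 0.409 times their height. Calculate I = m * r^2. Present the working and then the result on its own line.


r = 0.409 * 1.74 = 0.71166 m
I = m * r^2 = 90.1 * 0.50646 = 45.632 kg*m^2

45.632 kg*m^2


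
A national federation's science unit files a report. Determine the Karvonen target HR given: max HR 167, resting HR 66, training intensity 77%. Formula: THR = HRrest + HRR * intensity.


HRR = HRmax - HRrest = 167 - 66 = 101
THR = 66 + 101 * 0.77
= 143.77 bpm

143.77 bpm


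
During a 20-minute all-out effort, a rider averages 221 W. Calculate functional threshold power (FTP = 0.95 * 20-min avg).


FTP = 0.95 * 221
= 209.95 W

209.95 W


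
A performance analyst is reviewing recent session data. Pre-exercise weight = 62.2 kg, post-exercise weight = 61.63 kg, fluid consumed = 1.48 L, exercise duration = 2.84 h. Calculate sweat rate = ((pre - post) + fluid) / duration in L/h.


Weight loss = 62.2 - 61.63 = 0.57 kg (approx L)
Total sweat = 0.57 + 1.48 = 2.05 L
Sweat rate = 2.05 / 2.84 = 0.722 L/h

0.722 L/h


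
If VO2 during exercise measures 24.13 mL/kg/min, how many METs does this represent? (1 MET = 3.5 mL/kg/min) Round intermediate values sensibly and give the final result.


METs = VO2 / 3.5 = 24.13 / 3.5 = 6.89

6.89 METs


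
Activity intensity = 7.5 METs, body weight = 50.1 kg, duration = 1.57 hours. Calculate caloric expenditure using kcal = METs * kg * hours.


kcal = 7.5 * 50.1 * 1.57
= 375.75 * 1.57
= 589.93 kcal

589.93 kcal


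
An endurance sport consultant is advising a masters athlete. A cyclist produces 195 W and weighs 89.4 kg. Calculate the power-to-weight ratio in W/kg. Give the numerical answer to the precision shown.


P/W = power / mass
= 195 / 89.4
= 2.181 W/kg

2.181 W/kg


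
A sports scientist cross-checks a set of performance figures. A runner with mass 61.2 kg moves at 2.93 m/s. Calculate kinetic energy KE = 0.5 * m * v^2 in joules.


v^2 = 2.93^2 = 8.5849
KE = 0.5 * 61.2 * 8.5849
= 262.7 J

262.7 J


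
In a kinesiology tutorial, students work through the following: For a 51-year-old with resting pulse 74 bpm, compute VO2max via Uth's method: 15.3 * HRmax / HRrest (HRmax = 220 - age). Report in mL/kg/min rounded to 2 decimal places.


Step 1: HRmax = 220 - 51 = 169 bpm
Step 2: Ratio = 169 / 74 = 2.2838
Step 3: VO2max = 15.3 * 2.2838 = 34.94 mL/kg/min

34.94 mL/kg/min


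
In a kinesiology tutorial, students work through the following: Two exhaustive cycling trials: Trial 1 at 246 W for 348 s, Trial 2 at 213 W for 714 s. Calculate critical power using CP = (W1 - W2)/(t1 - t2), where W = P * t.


W1 = 246 * 348 = 85608 J
W2 = 213 * 714 = 152082 J
CP = (85608 - 152082) / (348 - 714)
= -66474 / -366
= 181.62 W

181.62 W


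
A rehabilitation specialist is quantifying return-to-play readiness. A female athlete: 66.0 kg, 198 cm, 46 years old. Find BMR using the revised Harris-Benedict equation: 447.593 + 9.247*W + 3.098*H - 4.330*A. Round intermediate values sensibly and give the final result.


Intercept = 447.593
Weight contribution = 9.247 * 66.0 = 610.302
Height contribution = 3.098 * 198 = 613.404
Age contribution = 4.33 * 46 = 199.18
BMR = 447.593 + 610.302 + 613.404 - 199.18
= 1472.12 kcal/day

1472.12 kcal/day


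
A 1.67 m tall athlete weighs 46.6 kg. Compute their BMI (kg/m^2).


height^2 = 2.7889 m^2
BMI = 46.6 / 2.7889 = 16.71 kg/m^2

16.71 kg/m^2


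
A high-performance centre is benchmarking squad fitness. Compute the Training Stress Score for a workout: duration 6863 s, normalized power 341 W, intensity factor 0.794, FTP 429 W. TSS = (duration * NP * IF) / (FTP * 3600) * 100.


Product = 6863 * 341 * 0.794 = 1858184.702
Base = 429 * 3600 = 1544400
TSS = 1858184.702 / 1544400 * 100 = 120.32

120.32 TSS


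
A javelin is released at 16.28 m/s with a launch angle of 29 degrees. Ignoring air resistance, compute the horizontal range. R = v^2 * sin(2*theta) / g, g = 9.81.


Launch speed squared = 265.0384
sin(2 * 29 deg) = 0.848048
Range = 265.0384 * 0.848048 / 9.81
= 22.912 m

22.912 m


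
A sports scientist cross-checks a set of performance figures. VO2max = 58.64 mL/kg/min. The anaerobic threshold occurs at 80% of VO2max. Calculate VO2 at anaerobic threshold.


AT fraction = 80 / 100 = 0.8
AT VO2 = 58.64 * 0.8
= 46.91 mL/kg/min

46.91 mL/kg/min


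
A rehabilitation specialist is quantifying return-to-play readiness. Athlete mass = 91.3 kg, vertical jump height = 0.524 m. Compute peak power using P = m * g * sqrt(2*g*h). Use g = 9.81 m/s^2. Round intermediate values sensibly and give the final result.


sqrt(2 * 9.81 * 0.524) = sqrt(10.28088) = 3.206381 m/s
P = 91.3 * 9.81 * 3.206381
= 2871.8 W

2871.8 W


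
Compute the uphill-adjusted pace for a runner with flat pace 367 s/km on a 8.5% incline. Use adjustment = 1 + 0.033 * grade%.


Adjustment factor = 1 + 0.033 * 8.5 = 1.2805
Grade-adjusted pace = 367 * 1.2805 = 469.94 s/km

469.94 s/km


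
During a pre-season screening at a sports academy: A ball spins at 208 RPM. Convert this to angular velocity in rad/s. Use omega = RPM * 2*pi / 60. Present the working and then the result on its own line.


omega = 208 * 2 * pi / 60
= 208 * 6.28318531 / 60
= 1306.903 / 60
= 21.782 rad/s

21.782 rad/s


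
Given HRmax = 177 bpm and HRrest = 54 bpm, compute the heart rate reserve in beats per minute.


Heart rate reserve = maximum HR minus resting HR
HRR = 177 - 54 = 123 bpm

123 bpm


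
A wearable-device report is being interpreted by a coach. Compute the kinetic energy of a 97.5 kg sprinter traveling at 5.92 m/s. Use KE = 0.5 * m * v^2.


Velocity squared = 35.0464
KE = 0.5 * 97.5 * 35.0464 = 1708.51 J

1708.51 J
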